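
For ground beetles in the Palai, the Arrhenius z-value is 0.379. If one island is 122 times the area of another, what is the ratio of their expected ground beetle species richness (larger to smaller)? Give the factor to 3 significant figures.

S₂/S₁ = (A₂/A₁)^z = 122^0.379
ln(S₂/S₁) = 0.379 × ln 122 = 0.379 × 4.8040 = 1.8207
S₂/S₁ = e^1.8207 ≈ 6.176

6.18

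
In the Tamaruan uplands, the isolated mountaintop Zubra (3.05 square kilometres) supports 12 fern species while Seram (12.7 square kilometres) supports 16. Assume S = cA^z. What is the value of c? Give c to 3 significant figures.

9.58

z = ln(S₂/S₁) / ln(A₂/A₁) = ln(16/12) / ln(12.7/3.05) = 0.2877 / 1.4265 = 0.2017
c = S₁ / A₁^z = 12 / 3.05^0.2017 = 12 / 1.252 = 9.583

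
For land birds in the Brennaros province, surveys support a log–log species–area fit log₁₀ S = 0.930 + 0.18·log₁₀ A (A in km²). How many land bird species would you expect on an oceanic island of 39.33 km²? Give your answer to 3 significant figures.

S = 8.511 × 39.33^0.18
ln S = ln 8.511 + 0.18 × ln 39.33 = 2.1414 + 0.18 × 3.6720 = 2.8024
S = e^2.8024 ≈ 16.48

16.5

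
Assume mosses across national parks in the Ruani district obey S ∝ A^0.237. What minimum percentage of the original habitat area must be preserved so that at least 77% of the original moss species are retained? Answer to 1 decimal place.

33.2%

Need (A_new/A_old)^0.237 = 0.77, so A_new/A_old = 0.77^(1/0.237) = 0.77^4.219
ln(A_new/A_old) = ln 0.77 / 0.237 = -0.2614 / 0.237 = -1.1028
A_new/A_old = e^-1.1028 ≈ 0.3319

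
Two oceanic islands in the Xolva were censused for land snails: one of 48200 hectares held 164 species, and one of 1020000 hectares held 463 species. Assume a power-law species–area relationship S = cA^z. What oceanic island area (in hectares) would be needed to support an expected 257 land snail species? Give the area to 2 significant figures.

z = ln(463/164) / ln(1020000/48200) = 1.0379 / 3.0522 = 0.3400
c = 164 / 48200^0.3400 = 164 / 39.12 = 4.192
A = (257/4.192)^(1/0.3400) ⇒ ln A = ln(61.31)/0.3400 = 12.1042
A = e^12.1042 ≈ 180624 hectares

180000 hectares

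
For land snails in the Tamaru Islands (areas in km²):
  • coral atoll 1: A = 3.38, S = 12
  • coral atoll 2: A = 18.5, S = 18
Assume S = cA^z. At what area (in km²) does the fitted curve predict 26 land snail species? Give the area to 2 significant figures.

86 km²

z = ln(18/12) / ln(18.5/3.38) = 0.4055 / 1.6999 = 0.2385
c = 12 / 3.38^0.2385 = 12 / 1.337 = 8.975
A = (26/8.975)^(1/0.2385) ⇒ ln A = ln(2.897)/0.2385 = 4.4594
A = e^4.4594 ≈ 86.44 km²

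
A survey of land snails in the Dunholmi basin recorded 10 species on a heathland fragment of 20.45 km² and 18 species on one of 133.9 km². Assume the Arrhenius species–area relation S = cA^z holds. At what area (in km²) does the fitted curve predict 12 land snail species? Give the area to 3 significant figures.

36.6 km²

z = ln(18/10) / ln(133.9/20.45) = 0.5878 / 1.8791 = 0.3128
c = 10 / 20.45^0.3128 = 10 / 2.57 = 3.891
A = (12/3.891)^(1/0.3128) ⇒ ln A = ln(3.084)/0.3128 = 3.6009
A = e^3.6009 ≈ 36.63 km²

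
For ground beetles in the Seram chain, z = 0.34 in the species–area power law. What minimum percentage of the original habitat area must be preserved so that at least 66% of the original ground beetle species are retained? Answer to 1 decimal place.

Need (A_new/A_old)^0.34 = 0.66, so A_new/A_old = 0.66^(1/0.34) = 0.66^2.941
ln(A_new/A_old) = ln 0.66 / 0.34 = -0.4155 / 0.34 = -1.2221
A_new/A_old = e^-1.2221 ≈ 0.2946

29.5%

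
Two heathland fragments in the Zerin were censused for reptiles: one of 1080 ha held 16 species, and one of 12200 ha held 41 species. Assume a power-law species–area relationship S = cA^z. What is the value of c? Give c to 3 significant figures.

1.06

z = ln(S₂/S₁) / ln(A₂/A₁) = ln(41/16) / ln(12200/1080) = 0.9410 / 2.4245 = 0.3881
c = S₁ / A₁^z = 16 / 1080^0.3881 = 16 / 15.04 = 1.064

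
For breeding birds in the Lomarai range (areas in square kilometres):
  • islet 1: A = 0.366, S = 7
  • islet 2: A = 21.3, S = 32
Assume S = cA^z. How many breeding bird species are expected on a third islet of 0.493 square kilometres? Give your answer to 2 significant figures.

7.8

z = ln(32/7) / ln(21.3/0.366) = 1.5198 / 4.0638 = 0.3740
c = 7 / 0.366^0.3740 = 7 / 0.6867 = 10.19
S₃ = 10.19 × 0.493^0.3740 = 10.19 × 0.7676 ≈ 7.825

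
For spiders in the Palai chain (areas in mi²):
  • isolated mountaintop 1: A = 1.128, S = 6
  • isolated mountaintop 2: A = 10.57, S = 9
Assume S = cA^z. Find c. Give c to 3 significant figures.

5.87

z = ln(S₂/S₁) / ln(A₂/A₁) = ln(9/6) / ln(10.57/1.128) = 0.4055 / 2.2376 = 0.1812
c = S₁ / A₁^z = 6 / 1.128^0.1812 = 6 / 1.022 = 5.87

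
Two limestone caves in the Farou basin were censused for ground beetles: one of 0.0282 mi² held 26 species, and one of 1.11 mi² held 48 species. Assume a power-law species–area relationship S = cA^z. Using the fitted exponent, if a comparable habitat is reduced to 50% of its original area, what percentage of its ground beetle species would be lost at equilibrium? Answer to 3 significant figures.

10.9%

z = ln(48/26) / ln(1.11/0.0282) = 0.6131 / 3.6728 = 0.1669
S_new/S_old = (A_new/A_old)^z = 0.5^0.1669 = exp(0.1669 × -0.6931) = 0.8907
Fraction lost = 1 − 0.8907 = 0.1093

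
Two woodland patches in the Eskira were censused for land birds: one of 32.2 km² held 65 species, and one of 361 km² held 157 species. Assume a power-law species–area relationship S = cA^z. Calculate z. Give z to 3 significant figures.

Taking logs: ln S = ln c + z ln A, so z = (ln S₂ − ln S₁)/(ln A₂ − ln A₁).
z = ln(157/65) / ln(361/32.2) = ln(2.415) / ln(11.21) = 0.8819 / 2.4169 = 0.3649

0.365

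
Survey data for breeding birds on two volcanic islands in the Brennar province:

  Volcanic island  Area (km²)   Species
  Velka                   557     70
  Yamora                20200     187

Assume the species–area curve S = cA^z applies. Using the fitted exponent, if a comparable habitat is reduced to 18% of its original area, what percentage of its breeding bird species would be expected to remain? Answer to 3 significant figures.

z = ln(187/70) / ln(20200/557) = 0.9826 / 3.5909 = 0.2736
S_new/S_old = (A_new/A_old)^z = 0.18^0.2736 = exp(0.2736 × -1.7148) = 0.6255

62.5%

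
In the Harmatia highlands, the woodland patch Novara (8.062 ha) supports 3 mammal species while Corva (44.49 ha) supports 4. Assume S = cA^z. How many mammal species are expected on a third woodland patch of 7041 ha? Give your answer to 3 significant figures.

9.39

z = ln(4/3) / ln(44.49/8.062) = 0.2877 / 1.7081 = 0.1684
c = 3 / 8.062^0.1684 = 3 / 1.421 = 2.111
S₃ = 2.111 × 7041^0.1684 = 2.111 × 4.447 ≈ 9.386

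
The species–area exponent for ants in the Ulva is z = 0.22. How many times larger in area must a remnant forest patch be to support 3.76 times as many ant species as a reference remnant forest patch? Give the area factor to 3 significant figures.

(A₂/A₁)^0.22 = 3.76, so A₂/A₁ = 3.76^(1/0.22) = 3.76^4.545
ln(A₂/A₁) = ln 3.76 / 0.22 = 1.3244 / 0.22 = 6.0201
A₂/A₁ = e^6.0201 ≈ 411.6

412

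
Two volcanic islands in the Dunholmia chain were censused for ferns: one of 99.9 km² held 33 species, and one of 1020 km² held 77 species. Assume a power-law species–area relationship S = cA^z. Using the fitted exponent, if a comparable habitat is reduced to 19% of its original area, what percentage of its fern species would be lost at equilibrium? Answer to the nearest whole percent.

45%

z = ln(77/33) / ln(1020/99.9) = 0.8473 / 2.3234 = 0.3647
S_new/S_old = (A_new/A_old)^z = 0.19^0.3647 = exp(0.3647 × -1.6607) = 0.5457
Fraction lost = 1 − 0.5457 = 0.4543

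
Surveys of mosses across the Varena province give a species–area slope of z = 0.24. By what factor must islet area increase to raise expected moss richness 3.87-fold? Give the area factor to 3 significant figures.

(A₂/A₁)^0.24 = 3.87, so A₂/A₁ = 3.87^(1/0.24) = 3.87^4.167
ln(A₂/A₁) = ln 3.87 / 0.24 = 1.3533 / 0.24 = 5.6386
A₂/A₁ = e^5.6386 ≈ 281.1

281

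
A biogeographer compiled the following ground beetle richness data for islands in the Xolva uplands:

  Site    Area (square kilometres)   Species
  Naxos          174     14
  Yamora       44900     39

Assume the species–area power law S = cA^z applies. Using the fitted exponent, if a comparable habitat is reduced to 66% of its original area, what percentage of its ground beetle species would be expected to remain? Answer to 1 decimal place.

z = ln(39/14) / ln(44900/174) = 1.0245 / 5.5531 = 0.1845
S_new/S_old = (A_new/A_old)^z = 0.66^0.1845 = exp(0.1845 × -0.4155) = 0.9262

92.6%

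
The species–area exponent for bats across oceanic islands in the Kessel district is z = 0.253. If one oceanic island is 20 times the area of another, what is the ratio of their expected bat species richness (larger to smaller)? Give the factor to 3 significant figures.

2.13

S₂/S₁ = (A₂/A₁)^z = 20^0.253
ln(S₂/S₁) = 0.253 × ln 20 = 0.253 × 2.9957 = 0.7579
S₂/S₁ = e^0.7579 ≈ 2.134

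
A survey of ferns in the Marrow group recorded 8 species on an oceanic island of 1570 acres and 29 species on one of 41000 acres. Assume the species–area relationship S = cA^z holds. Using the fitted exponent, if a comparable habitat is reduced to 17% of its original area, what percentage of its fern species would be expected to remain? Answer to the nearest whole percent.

z = ln(29/8) / ln(41000/1570) = 1.2879 / 3.2625 = 0.3947
S_new/S_old = (A_new/A_old)^z = 0.17^0.3947 = exp(0.3947 × -1.7720) = 0.4968

50%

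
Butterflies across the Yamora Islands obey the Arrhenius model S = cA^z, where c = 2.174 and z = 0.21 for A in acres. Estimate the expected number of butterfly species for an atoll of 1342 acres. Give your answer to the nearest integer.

10

S = 2.174 × 1342^0.21 = 2.174 × 4.538 ≈ 9.865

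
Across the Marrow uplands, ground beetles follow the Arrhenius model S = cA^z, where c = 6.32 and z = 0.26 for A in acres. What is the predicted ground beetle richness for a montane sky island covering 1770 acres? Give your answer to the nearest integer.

S = 6.32 × 1770^0.26 = 6.32 × 6.99 ≈ 44.18

44 species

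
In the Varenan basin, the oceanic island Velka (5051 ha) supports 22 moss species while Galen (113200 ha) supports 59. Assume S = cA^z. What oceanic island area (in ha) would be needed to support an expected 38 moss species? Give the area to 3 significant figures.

z = ln(59/22) / ln(113200/5051) = 0.9865 / 3.1096 = 0.3172
c = 22 / 5051^0.3172 = 22 / 14.96 = 1.471
A = (38/1.471)^(1/0.3172) ⇒ ln A = ln(25.84)/0.3172 = 10.2501
A = e^10.2501 ≈ 28286 ha

28300 ha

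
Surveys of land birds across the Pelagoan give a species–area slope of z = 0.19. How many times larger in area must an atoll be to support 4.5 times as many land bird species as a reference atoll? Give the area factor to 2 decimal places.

(A₂/A₁)^0.19 = 4.5, so A₂/A₁ = 4.5^(1/0.19) = 4.5^5.263
ln(A₂/A₁) = ln 4.5 / 0.19 = 1.5041 / 0.19 = 7.9162
A₂/A₁ = e^7.9162 ≈ 2741

2741.33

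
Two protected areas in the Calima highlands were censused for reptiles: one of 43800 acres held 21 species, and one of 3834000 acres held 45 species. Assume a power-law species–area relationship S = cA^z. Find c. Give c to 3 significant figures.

3.40

z = ln(S₂/S₁) / ln(A₂/A₁) = ln(45/21) / ln(3834000/43800) = 0.7621 / 4.4720 = 0.1704
c = S₁ / A₁^z = 21 / 43800^0.1704 = 21 / 6.18 = 3.398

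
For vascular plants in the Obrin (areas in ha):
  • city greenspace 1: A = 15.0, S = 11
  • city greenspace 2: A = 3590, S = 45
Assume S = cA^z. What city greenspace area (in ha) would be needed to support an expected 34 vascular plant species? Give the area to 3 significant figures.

1210 ha

z = ln(45/11) / ln(3590/15) = 1.4088 / 5.4779 = 0.2572
c = 11 / 15^0.2572 = 11 / 2.007 = 5.482
A = (34/5.482)^(1/0.2572) ⇒ ln A = ln(6.202)/0.2572 = 7.0960
A = e^7.0960 ≈ 1207 ha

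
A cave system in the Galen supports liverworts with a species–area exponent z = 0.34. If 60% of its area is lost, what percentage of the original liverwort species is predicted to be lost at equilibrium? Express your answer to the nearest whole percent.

27%

S_new/S_old = (A_new/A_old)^z = 0.4^0.34
= exp(0.34 × ln 0.4) = exp(0.34 × -0.9163) = exp(-0.3115) ≈ 0.7323
Fraction lost = 1 − 0.7323 = 0.2677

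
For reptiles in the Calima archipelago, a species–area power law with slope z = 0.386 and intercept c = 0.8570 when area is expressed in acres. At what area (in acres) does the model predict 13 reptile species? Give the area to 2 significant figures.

13 = 0.857 × A^0.386  ⇒  A^0.386 = 13/0.857 = 15.17
ln A = ln(15.17) / 0.386 = 2.7193 / 0.386 = 7.0447
A = e^7.0447 ≈ 1147 acres

1100 acres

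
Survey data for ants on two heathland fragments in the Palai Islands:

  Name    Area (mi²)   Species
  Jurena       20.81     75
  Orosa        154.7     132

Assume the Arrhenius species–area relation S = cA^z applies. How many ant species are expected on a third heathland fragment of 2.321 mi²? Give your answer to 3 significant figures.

40.4

z = ln(132/75) / ln(154.7/20.81) = 0.5653 / 2.0061 = 0.2818
c = 75 / 20.81^0.2818 = 75 / 2.352 = 31.88
S₃ = 31.88 × 2.321^0.2818 = 31.88 × 1.268 ≈ 40.42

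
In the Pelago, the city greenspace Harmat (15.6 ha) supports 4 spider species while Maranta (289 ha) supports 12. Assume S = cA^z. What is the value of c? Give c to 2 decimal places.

z = ln(S₂/S₁) / ln(A₂/A₁) = ln(12/4) / ln(289/15.6) = 1.0986 / 2.9192 = 0.3763
c = S₁ / A₁^z = 4 / 15.6^0.3763 = 4 / 2.812 = 1.422

1.42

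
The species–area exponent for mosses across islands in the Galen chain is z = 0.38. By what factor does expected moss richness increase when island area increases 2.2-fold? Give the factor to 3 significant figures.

1.35

S₂/S₁ = (A₂/A₁)^z = 2.2^0.38
ln(S₂/S₁) = 0.38 × ln 2.2 = 0.38 × 0.7885 = 0.2996
S₂/S₁ = e^0.2996 ≈ 1.349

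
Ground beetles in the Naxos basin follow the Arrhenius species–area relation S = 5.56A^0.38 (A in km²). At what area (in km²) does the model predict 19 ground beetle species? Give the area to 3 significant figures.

19 = 5.56 × A^0.38  ⇒  A^0.38 = 19/5.56 = 3.417
ln A = ln(3.417) / 0.38 = 1.2288 / 0.38 = 3.2338
A = e^3.2338 ≈ 25.38 km²

25.4 km²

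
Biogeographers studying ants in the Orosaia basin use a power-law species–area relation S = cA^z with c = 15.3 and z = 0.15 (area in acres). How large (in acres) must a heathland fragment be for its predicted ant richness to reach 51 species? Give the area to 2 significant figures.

51 = 15.3 × A^0.15  ⇒  A^0.15 = 51/15.3 = 3.333
ln A = ln(3.333) / 0.15 = 1.2040 / 0.15 = 8.0265
A = e^8.0265 ≈ 3061 acres

3100 acres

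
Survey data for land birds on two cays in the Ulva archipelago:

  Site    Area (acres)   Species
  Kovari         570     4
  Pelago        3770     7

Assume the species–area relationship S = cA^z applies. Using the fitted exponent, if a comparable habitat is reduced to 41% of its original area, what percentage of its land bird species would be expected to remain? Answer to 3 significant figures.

z = ln(7/4) / ln(3770/570) = 0.5596 / 1.8892 = 0.2962
S_new/S_old = (A_new/A_old)^z = 0.41^0.2962 = exp(0.2962 × -0.8916) = 0.7679

76.8%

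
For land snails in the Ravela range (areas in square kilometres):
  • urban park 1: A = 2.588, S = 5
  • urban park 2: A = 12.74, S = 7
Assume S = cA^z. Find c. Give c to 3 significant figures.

4.09

z = ln(S₂/S₁) / ln(A₂/A₁) = ln(7/5) / ln(12.74/2.588) = 0.3365 / 1.5939 = 0.2111
c = S₁ / A₁^z = 5 / 2.588^0.2111 = 5 / 1.222 = 4.091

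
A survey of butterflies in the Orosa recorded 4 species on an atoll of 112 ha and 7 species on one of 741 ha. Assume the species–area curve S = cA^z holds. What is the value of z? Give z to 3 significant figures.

Taking logs: ln S = ln c + z ln A, so z = (ln S₂ − ln S₁)/(ln A₂ − ln A₁).
z = ln(7/4) / ln(741/112) = ln(1.75) / ln(6.616) = 0.5596 / 1.8895 = 0.2962

0.296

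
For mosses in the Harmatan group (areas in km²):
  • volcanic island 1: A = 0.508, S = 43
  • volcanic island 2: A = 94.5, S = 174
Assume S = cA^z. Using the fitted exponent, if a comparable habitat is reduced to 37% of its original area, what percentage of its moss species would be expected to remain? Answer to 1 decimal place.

z = ln(174/43) / ln(94.5/0.508) = 1.3979 / 5.2259 = 0.2675
S_new/S_old = (A_new/A_old)^z = 0.37^0.2675 = exp(0.2675 × -0.9943) = 0.7665

76.6%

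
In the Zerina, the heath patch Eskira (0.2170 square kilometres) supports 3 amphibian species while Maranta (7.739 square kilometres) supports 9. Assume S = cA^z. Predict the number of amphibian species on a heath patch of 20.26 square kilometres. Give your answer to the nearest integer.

12

z = ln(9/3) / ln(7.739/0.217) = 1.0986 / 3.5741 = 0.3074
c = 3 / 0.217^0.3074 = 3 / 0.6252 = 4.798
S₃ = 4.798 × 20.26^0.3074 = 4.798 × 2.521 ≈ 12.1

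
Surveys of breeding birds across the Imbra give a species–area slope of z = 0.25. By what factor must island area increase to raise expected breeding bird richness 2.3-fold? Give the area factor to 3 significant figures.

(A₂/A₁)^0.25 = 2.3, so A₂/A₁ = 2.3^(1/0.25) = 2.3^4
ln(A₂/A₁) = ln 2.3 / 0.25 = 0.8329 / 0.25 = 3.3316
A₂/A₁ = e^3.3316 ≈ 27.98

28.0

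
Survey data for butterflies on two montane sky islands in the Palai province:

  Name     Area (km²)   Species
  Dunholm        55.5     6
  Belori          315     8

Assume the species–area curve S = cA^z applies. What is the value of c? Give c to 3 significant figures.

z = ln(S₂/S₁) / ln(A₂/A₁) = ln(8/6) / ln(315/55.5) = 0.2877 / 1.7362 = 0.1657
c = S₁ / A₁^z = 6 / 55.5^0.1657 = 6 / 1.945 = 3.084

3.08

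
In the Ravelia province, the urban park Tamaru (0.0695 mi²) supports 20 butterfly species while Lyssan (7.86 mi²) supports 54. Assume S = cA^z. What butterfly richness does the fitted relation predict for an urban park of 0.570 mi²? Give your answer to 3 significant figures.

z = ln(54/20) / ln(7.86/0.0695) = 0.9933 / 4.7282 = 0.2101
c = 20 / 0.0695^0.2101 = 20 / 0.5711 = 35.02
S₃ = 35.02 × 0.57^0.2101 = 35.02 × 0.8886 ≈ 31.12

31.1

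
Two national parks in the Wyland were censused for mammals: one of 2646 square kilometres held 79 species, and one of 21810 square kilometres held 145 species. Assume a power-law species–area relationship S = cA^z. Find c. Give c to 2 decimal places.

8.17

z = ln(S₂/S₁) / ln(A₂/A₁) = ln(145/79) / ln(21810/2646) = 0.6073 / 2.1093 = 0.2879
c = S₁ / A₁^z = 79 / 2646^0.2879 = 79 / 9.669 = 8.17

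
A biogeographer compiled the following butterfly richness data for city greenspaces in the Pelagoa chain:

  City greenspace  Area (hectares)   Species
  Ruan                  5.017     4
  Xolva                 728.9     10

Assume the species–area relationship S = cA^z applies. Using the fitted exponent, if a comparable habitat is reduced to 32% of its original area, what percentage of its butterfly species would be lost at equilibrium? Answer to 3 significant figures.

18.9%

z = ln(10/4) / ln(728.9/5.017) = 0.9163 / 4.9787 = 0.1840
S_new/S_old = (A_new/A_old)^z = 0.32^0.1840 = exp(0.1840 × -1.1394) = 0.8108
Fraction lost = 1 − 0.8108 = 0.1892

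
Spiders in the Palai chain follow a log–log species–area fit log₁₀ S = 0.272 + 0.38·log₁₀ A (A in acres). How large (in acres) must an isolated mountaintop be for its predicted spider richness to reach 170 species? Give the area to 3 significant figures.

142000 acres

170 = 1.871 × A^0.38  ⇒  A^0.38 = 170/1.871 = 90.88
ln A = ln(90.88) / 0.38 = 4.5095 / 0.38 = 11.8671
A = e^11.8671 ≈ 142499 acres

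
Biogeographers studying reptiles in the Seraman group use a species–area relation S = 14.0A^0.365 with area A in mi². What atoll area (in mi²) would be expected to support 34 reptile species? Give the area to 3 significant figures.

34 = 14 × A^0.365  ⇒  A^0.365 = 34/14 = 2.429
ln A = ln(2.429) / 0.365 = 0.8873 / 0.365 = 2.4310
A = e^2.4310 ≈ 11.37 mi²

11.4 mi²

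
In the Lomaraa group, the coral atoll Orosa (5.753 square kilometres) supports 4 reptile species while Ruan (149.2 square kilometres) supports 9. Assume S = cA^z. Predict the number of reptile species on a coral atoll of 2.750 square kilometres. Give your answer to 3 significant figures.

z = ln(9/4) / ln(149.2/5.753) = 0.8109 / 3.2556 = 0.2491
c = 4 / 5.753^0.2491 = 4 / 1.546 = 2.587
S₃ = 2.587 × 2.75^0.2491 = 2.587 × 1.287 ≈ 3.328

3.33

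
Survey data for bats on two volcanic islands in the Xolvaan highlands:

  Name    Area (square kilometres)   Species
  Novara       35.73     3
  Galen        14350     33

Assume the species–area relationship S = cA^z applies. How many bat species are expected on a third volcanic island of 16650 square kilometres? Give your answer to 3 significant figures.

z = ln(33/3) / ln(14350/35.73) = 2.3979 / 5.9955 = 0.3999
c = 3 / 35.73^0.3999 = 3 / 4.18 = 0.7178
S₃ = 0.7178 × 16650^0.3999 = 0.7178 × 48.79 ≈ 35.02

35.0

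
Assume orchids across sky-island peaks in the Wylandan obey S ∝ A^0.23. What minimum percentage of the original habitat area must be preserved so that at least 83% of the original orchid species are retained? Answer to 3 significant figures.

Need (A_new/A_old)^0.23 = 0.83, so A_new/A_old = 0.83^(1/0.23) = 0.83^4.348
ln(A_new/A_old) = ln 0.83 / 0.23 = -0.1863 / 0.23 = -0.8101
A_new/A_old = e^-0.8101 ≈ 0.4448

44.5%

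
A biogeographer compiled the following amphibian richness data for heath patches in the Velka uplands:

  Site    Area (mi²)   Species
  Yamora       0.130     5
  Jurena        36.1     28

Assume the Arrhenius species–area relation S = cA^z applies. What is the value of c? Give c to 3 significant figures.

z = ln(S₂/S₁) / ln(A₂/A₁) = ln(28/5) / ln(36.1/0.13) = 1.7228 / 5.6265 = 0.3062
c = S₁ / A₁^z = 5 / 0.13^0.3062 = 5 / 0.5354 = 9.338

9.34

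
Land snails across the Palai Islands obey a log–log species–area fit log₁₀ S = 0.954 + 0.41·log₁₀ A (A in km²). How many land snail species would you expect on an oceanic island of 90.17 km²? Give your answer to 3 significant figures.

57.0

S = 8.995 × 90.17^0.41
ln S = ln 8.995 + 0.41 × ln 90.17 = 2.1967 + 0.41 × 4.5017 = 4.0424
S = e^4.0424 ≈ 56.96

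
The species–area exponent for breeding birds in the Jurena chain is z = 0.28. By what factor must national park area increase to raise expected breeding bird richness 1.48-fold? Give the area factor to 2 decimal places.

(A₂/A₁)^0.28 = 1.48, so A₂/A₁ = 1.48^(1/0.28) = 1.48^3.571
ln(A₂/A₁) = ln 1.48 / 0.28 = 0.3920 / 0.28 = 1.4002
A₂/A₁ = e^1.4002 ≈ 4.056

4.06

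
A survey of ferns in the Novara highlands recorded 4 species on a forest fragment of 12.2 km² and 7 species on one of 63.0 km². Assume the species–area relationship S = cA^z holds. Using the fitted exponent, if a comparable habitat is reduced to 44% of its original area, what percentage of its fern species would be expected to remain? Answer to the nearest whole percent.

76%

z = ln(7/4) / ln(63/12.2) = 0.5596 / 1.6417 = 0.3409
S_new/S_old = (A_new/A_old)^z = 0.44^0.3409 = exp(0.3409 × -0.8210) = 0.7559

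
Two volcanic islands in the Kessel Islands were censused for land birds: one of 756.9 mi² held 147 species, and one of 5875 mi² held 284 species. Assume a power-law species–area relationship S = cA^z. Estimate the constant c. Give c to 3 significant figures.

17.5

z = ln(S₂/S₁) / ln(A₂/A₁) = ln(284/147) / ln(5875/756.9) = 0.6585 / 2.0492 = 0.3214
c = S₁ / A₁^z = 147 / 756.9^0.3214 = 147 / 8.418 = 17.46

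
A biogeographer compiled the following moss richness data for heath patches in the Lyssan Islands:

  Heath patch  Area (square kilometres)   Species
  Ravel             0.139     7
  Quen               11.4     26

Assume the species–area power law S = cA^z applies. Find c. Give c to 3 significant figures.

z = ln(S₂/S₁) / ln(A₂/A₁) = ln(26/7) / ln(11.4/0.139) = 1.3122 / 4.4069 = 0.2978
c = S₁ / A₁^z = 7 / 0.139^0.2978 = 7 / 0.5557 = 12.6

12.6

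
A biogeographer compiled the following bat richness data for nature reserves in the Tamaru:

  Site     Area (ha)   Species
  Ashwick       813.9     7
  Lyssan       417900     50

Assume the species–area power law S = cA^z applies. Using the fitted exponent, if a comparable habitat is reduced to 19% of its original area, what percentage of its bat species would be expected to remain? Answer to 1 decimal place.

59.3%

z = ln(50/7) / ln(417900/813.9) = 1.9661 / 6.2412 = 0.3150
S_new/S_old = (A_new/A_old)^z = 0.19^0.3150 = exp(0.3150 × -1.6607) = 0.5926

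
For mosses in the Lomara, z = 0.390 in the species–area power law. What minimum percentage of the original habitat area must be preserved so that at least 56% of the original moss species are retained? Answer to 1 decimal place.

22.6%

Need (A_new/A_old)^0.39 = 0.56, so A_new/A_old = 0.56^(1/0.39) = 0.56^2.564
ln(A_new/A_old) = ln 0.56 / 0.39 = -0.5798 / 0.39 = -1.4867
A_new/A_old = e^-1.4867 ≈ 0.2261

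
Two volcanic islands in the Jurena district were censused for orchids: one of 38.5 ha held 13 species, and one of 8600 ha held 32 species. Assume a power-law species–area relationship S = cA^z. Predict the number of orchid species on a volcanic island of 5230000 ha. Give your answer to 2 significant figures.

z = ln(32/13) / ln(8600/38.5) = 0.9008 / 5.4089 = 0.1665
c = 13 / 38.5^0.1665 = 13 / 1.837 = 7.078
S₃ = 7.078 × 5230000^0.1665 = 7.078 × 13.15 ≈ 93.07

93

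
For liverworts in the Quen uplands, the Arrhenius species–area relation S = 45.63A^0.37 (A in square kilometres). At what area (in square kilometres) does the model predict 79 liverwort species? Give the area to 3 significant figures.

79 = 45.63 × A^0.37  ⇒  A^0.37 = 79/45.63 = 1.731
ln A = ln(1.731) / 0.37 = 0.5489 / 0.37 = 1.4835
A = e^1.4835 ≈ 4.408 square kilometres

4.41 square kilometres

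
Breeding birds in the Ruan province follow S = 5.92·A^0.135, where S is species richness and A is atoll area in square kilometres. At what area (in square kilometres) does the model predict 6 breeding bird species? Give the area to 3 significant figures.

6 = 5.92 × A^0.135  ⇒  A^0.135 = 6/5.92 = 1.014
ln A = ln(1.014) / 0.135 = 0.0134 / 0.135 = 0.0994
A = e^0.0994 ≈ 1.105 square kilometres

1.10 square kilometres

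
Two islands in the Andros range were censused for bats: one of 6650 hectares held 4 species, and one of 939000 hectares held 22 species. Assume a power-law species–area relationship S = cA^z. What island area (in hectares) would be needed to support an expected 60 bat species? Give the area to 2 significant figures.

17000000 hectares

z = ln(22/4) / ln(939000/6650) = 1.7047 / 4.9502 = 0.3444
c = 4 / 6650^0.3444 = 4 / 20.73 = 0.193
A = (60/0.193)^(1/0.3444) ⇒ ln A = ln(310.9)/0.3444 = 16.6659
A = e^16.6659 ≈ 17295046 hectares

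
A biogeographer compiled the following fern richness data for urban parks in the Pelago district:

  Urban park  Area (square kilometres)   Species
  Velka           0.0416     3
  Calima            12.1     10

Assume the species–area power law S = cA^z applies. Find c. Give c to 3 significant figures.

z = ln(S₂/S₁) / ln(A₂/A₁) = ln(10/3) / ln(12.1/0.0416) = 1.2040 / 5.6729 = 0.2122
c = S₁ / A₁^z = 3 / 0.0416^0.2122 = 3 / 0.5092 = 5.891

5.89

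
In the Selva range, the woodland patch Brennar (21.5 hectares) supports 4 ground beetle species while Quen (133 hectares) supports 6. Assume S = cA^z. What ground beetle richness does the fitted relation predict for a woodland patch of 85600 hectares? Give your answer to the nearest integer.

z = ln(6/4) / ln(133/21.5) = 0.4055 / 1.8223 = 0.2225
c = 4 / 21.5^0.2225 = 4 / 1.979 = 2.021
S₃ = 2.021 × 85600^0.2225 = 2.021 × 12.52 ≈ 25.3

25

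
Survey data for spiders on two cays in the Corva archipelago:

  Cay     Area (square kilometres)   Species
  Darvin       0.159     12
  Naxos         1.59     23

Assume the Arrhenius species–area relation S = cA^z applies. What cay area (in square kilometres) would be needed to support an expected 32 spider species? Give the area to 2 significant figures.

z = ln(23/12) / ln(1.59/0.159) = 0.6506 / 2.3026 = 0.2825
c = 12 / 0.159^0.2825 = 12 / 0.5948 = 20.18
A = (32/20.18)^(1/0.2825) ⇒ ln A = ln(1.586)/0.2825 = 1.6325
A = e^1.6325 ≈ 5.117 square kilometres

5.1 square kilometres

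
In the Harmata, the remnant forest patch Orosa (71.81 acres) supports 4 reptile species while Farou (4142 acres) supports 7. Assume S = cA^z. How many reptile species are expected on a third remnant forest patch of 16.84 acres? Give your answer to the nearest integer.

z = ln(7/4) / ln(4142/71.81) = 0.5596 / 4.0549 = 0.1380
c = 4 / 71.81^0.1380 = 4 / 1.804 = 2.218
S₃ = 2.218 × 16.84^0.1380 = 2.218 × 1.477 ≈ 3.274

3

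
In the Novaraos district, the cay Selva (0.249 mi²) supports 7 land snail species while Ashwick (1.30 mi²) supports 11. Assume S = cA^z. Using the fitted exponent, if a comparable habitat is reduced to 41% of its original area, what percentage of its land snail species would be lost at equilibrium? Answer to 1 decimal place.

21.6%

z = ln(11/7) / ln(1.3/0.249) = 0.4520 / 1.6527 = 0.2735
S_new/S_old = (A_new/A_old)^z = 0.41^0.2735 = exp(0.2735 × -0.8916) = 0.7836
Fraction lost = 1 − 0.7836 = 0.2164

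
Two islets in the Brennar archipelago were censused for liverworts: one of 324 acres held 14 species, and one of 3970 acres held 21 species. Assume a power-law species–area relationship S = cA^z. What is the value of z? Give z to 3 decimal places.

Taking logs: ln S = ln c + z ln A, so z = (ln S₂ − ln S₁)/(ln A₂ − ln A₁).
z = ln(21/14) / ln(3970/324) = ln(1.5) / ln(12.25) = 0.4055 / 2.5058 = 0.1618

0.162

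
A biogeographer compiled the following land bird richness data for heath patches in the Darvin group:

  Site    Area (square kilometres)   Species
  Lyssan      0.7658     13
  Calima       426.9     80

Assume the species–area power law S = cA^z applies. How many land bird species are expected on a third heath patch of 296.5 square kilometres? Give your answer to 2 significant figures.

72

z = ln(80/13) / ln(426.9/0.7658) = 1.8171 / 6.3234 = 0.2874
c = 13 / 0.7658^0.2874 = 13 / 0.9262 = 14.04
S₃ = 14.04 × 296.5^0.2874 = 14.04 × 5.133 ≈ 72.04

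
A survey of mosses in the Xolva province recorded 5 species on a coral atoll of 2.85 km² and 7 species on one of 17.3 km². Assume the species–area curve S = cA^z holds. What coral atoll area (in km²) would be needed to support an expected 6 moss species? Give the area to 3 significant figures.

7.57 km²

z = ln(7/5) / ln(17.3/2.85) = 0.3365 / 1.8034 = 0.1866
c = 5 / 2.85^0.1866 = 5 / 1.216 = 4.113
A = (6/4.113)^(1/0.1866) ⇒ ln A = ln(1.459)/0.1866 = 2.0245
A = e^2.0245 ≈ 7.572 km²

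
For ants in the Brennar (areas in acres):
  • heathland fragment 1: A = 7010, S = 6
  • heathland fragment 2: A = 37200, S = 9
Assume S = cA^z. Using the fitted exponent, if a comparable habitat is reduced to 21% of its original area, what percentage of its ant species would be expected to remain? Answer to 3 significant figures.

68.4%

z = ln(9/6) / ln(37200/7010) = 0.4055 / 1.6690 = 0.2429
S_new/S_old = (A_new/A_old)^z = 0.21^0.2429 = exp(0.2429 × -1.5606) = 0.6844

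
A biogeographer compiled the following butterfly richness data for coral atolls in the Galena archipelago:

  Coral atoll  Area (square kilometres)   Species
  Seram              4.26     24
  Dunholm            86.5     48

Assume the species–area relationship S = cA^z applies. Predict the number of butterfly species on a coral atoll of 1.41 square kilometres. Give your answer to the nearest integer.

z = ln(48/24) / ln(86.5/4.26) = 0.6931 / 3.0109 = 0.2302
c = 24 / 4.26^0.2302 = 24 / 1.396 = 17.19
S₃ = 17.19 × 1.41^0.2302 = 17.19 × 1.082 ≈ 18.61

19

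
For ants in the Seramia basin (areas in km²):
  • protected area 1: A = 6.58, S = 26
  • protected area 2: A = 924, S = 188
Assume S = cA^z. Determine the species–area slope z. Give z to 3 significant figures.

0.400

Taking logs: ln S = ln c + z ln A, so z = (ln S₂ − ln S₁)/(ln A₂ − ln A₁).
z = ln(188/26) / ln(924/6.58) = ln(7.231) / ln(140.4) = 1.9783 / 4.9447 = 0.4001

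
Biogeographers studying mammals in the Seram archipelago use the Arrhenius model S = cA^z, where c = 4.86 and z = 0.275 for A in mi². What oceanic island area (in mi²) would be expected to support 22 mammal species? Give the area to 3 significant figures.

22 = 4.86 × A^0.275  ⇒  A^0.275 = 22/4.86 = 4.527
ln A = ln(4.527) / 0.275 = 1.5100 / 0.275 = 5.4909
A = e^5.4909 ≈ 242.5 mi²

242 mi²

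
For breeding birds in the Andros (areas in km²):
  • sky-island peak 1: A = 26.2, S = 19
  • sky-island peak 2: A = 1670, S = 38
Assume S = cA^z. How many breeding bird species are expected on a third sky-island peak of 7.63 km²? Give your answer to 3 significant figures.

15.5

z = ln(38/19) / ln(1670/26.2) = 0.6931 / 4.1548 = 0.1668
c = 19 / 26.2^0.1668 = 19 / 1.724 = 11.02
S₃ = 11.02 × 7.63^0.1668 = 11.02 × 1.404 ≈ 15.47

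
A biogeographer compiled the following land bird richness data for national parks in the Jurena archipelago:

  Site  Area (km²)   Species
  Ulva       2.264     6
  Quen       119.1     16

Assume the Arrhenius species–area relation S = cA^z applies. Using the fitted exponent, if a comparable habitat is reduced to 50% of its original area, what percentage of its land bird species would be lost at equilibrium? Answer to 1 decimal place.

15.8%

z = ln(16/6) / ln(119.1/2.264) = 0.9808 / 3.9628 = 0.2475
S_new/S_old = (A_new/A_old)^z = 0.5^0.2475 = exp(0.2475 × -0.6931) = 0.8424
Fraction lost = 1 − 0.8424 = 0.1576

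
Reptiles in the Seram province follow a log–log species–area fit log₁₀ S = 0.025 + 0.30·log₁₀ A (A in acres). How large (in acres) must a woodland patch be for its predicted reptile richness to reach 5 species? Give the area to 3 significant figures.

5 = 1.059 × A^0.3  ⇒  A^0.3 = 5/1.059 = 4.72
ln A = ln(4.72) / 0.3 = 1.5519 / 0.3 = 5.1729
A = e^5.1729 ≈ 176.4 acres

176 acres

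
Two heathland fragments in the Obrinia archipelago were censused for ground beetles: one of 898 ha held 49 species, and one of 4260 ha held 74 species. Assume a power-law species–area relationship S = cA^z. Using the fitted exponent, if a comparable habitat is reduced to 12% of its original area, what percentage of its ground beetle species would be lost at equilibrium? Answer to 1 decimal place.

z = ln(74/49) / ln(4260/898) = 0.4122 / 1.5569 = 0.2648
S_new/S_old = (A_new/A_old)^z = 0.12^0.2648 = exp(0.2648 × -2.1203) = 0.5704
Fraction lost = 1 − 0.5704 = 0.4296

43.0%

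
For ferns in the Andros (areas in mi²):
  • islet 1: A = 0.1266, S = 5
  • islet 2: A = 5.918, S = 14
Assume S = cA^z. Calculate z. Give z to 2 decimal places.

0.27

Taking logs: ln S = ln c + z ln A, so z = (ln S₂ − ln S₁)/(ln A₂ − ln A₁).
z = ln(14/5) / ln(5.918/0.1266) = ln(2.8) / ln(46.75) = 1.0296 / 3.8447 = 0.2678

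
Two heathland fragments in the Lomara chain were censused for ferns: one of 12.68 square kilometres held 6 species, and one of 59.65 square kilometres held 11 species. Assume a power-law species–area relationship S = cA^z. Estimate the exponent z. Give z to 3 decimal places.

0.391

Taking logs: ln S = ln c + z ln A, so z = (ln S₂ − ln S₁)/(ln A₂ − ln A₁).
z = ln(11/6) / ln(59.65/12.68) = ln(1.833) / ln(4.704) = 0.6061 / 1.5485 = 0.3914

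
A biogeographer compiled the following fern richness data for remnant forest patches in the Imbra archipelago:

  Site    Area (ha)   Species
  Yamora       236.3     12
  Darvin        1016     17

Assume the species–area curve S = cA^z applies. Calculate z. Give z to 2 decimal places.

Taking logs: ln S = ln c + z ln A, so z = (ln S₂ − ln S₁)/(ln A₂ − ln A₁).
z = ln(17/12) / ln(1016/236.3) = ln(1.417) / ln(4.3) = 0.3483 / 1.4585 = 0.2388

0.24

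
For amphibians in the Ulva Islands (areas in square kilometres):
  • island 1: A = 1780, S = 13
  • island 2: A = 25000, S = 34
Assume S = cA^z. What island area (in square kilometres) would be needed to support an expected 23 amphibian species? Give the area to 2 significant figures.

8500 square kilometres

z = ln(34/13) / ln(25000/1780) = 0.9614 / 2.6423 = 0.3639
c = 13 / 1780^0.3639 = 13 / 15.23 = 0.8536
A = (23/0.8536)^(1/0.3639) ⇒ ln A = ln(26.95)/0.3639 = 9.0524
A = e^9.0524 ≈ 8539 square kilometres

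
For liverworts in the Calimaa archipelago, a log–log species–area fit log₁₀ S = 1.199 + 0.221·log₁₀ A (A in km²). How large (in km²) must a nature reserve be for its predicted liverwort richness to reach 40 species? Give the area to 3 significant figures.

66.7 km²

40 = 15.81 × A^0.221  ⇒  A^0.221 = 40/15.81 = 2.53
ln A = ln(2.53) / 0.221 = 0.9281 / 0.221 = 4.1995
A = e^4.1995 ≈ 66.65 km²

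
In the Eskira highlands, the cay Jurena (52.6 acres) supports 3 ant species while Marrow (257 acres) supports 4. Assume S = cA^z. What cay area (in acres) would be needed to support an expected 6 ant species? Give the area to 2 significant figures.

2400 acres

z = ln(4/3) / ln(257/52.6) = 0.2877 / 1.5864 = 0.1813
c = 3 / 52.6^0.1813 = 3 / 2.052 = 1.462
A = (6/1.462)^(1/0.1813) ⇒ ln A = ln(4.103)/0.1813 = 7.7849
A = e^7.7849 ≈ 2404 acres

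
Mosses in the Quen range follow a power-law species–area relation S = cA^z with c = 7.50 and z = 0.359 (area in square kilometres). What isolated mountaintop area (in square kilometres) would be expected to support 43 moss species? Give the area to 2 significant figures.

130 square kilometres

43 = 7.5 × A^0.359  ⇒  A^0.359 = 43/7.5 = 5.733
ln A = ln(5.733) / 0.359 = 1.7463 / 0.359 = 4.8643
A = e^4.8643 ≈ 129.6 square kilometres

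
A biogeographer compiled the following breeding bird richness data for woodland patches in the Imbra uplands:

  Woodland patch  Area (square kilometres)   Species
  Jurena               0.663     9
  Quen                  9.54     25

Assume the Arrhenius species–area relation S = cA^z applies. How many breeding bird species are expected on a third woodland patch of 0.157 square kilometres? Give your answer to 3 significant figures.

5.18

z = ln(25/9) / ln(9.54/0.663) = 1.0217 / 2.6665 = 0.3831
c = 9 / 0.663^0.3831 = 9 / 0.8543 = 10.53
S₃ = 10.53 × 0.157^0.3831 = 10.53 × 0.4919 ≈ 5.183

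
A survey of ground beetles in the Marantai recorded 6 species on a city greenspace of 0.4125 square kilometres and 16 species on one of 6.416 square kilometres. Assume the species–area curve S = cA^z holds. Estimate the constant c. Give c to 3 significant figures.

z = ln(S₂/S₁) / ln(A₂/A₁) = ln(16/6) / ln(6.416/0.4125) = 0.9808 / 2.7443 = 0.3574
c = S₁ / A₁^z = 6 / 0.4125^0.3574 = 6 / 0.7287 = 8.234

8.23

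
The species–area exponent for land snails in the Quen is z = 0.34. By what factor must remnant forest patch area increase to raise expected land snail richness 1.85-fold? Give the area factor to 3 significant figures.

6.11

(A₂/A₁)^0.34 = 1.85, so A₂/A₁ = 1.85^(1/0.34) = 1.85^2.941
ln(A₂/A₁) = ln 1.85 / 0.34 = 0.6152 / 0.34 = 1.8094
A₂/A₁ = e^1.8094 ≈ 6.107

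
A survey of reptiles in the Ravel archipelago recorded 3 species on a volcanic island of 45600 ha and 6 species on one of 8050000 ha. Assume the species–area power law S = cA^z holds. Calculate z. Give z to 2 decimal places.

Taking logs: ln S = ln c + z ln A, so z = (ln S₂ − ln S₁)/(ln A₂ − ln A₁).
z = ln(6/3) / ln(8050000/45600) = ln(2) / ln(176.5) = 0.6931 / 5.1735 = 0.1340

0.13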